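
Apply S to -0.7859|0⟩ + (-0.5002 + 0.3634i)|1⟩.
-0.7859|0⟩ + (-0.3634 - 0.5002i)|1⟩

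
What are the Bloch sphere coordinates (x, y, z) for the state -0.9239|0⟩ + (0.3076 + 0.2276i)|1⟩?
(-0.5684, -0.4206, 0.7072)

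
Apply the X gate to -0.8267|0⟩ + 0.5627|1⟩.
0.5627|0⟩ - 0.8267|1⟩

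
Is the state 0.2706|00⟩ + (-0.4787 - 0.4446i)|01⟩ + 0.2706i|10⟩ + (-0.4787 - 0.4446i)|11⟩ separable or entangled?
Entangled

Writing the state as a|00⟩ + b|01⟩ + c|10⟩ + d|11⟩, it is a product state iff ad − bc = 0.
Here (a, b, c, d) = (0.2706, (-0.4787 - 0.4446i), 0.2706i, (-0.4787 - 0.4446i)): ad − bc = (0.2706)(-0.4787 - 0.4446i) − (-0.4787 - 0.4446i)(0.2706i) = (-0.2498 + 0.009227i) ≠ 0, so the state is entangled.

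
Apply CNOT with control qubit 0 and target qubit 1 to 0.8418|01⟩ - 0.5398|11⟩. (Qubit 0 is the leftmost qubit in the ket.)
0.8418|01⟩ - 0.5398|10⟩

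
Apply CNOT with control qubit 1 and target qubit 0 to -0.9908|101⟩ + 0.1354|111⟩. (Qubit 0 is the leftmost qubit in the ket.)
0.1354|011⟩ - 0.9908|101⟩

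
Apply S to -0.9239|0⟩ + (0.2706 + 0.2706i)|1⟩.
-0.9239|0⟩ + (-0.2706 + 0.2706i)|1⟩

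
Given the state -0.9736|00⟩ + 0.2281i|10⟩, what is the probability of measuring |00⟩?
0.9479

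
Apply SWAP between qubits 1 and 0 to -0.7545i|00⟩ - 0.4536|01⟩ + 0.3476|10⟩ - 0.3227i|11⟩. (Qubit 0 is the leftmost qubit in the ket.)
-0.7545i|00⟩ + 0.3476|01⟩ - 0.4536|10⟩ - 0.3227i|11⟩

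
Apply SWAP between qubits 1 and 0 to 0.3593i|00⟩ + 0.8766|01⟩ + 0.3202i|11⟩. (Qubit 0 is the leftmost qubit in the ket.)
0.3593i|00⟩ + 0.8766|10⟩ + 0.3202i|11⟩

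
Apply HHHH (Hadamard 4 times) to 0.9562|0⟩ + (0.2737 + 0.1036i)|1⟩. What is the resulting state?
0.9562|0⟩ + (0.2737 + 0.1036i)|1⟩

H² = I, so an even number of Hadamards cancels: H^4 = I and the state is unchanged.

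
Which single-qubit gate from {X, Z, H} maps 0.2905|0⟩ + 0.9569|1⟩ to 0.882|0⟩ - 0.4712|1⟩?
H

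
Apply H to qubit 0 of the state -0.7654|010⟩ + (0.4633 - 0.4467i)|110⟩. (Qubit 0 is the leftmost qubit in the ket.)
(-0.2136 - 0.3159i)|010⟩ + (-0.8688 + 0.3159i)|110⟩

H on qubit 0 mixes each pair of kets that differ only in qubit 0: amplitudes (a, b) of (|…0…⟩, |…1…⟩) become ((a + b)/√2, (a − b)/√2). Kets absent from the input have amplitude 0.
(|010⟩, |110⟩): (a, b) = (-0.7654, (0.4633 - 0.4467i)) → ((-0.2136 - 0.3159i), (-0.8688 + 0.3159i))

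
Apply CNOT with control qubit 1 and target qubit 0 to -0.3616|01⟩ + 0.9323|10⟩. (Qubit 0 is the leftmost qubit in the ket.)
0.9323|10⟩ - 0.3616|11⟩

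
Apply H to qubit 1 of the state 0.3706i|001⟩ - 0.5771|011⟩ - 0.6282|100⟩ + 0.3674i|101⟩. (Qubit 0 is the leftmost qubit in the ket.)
(-0.4081 + 0.2621i)|001⟩ + (0.4081 + 0.2621i)|011⟩ - 0.4442|100⟩ + 0.2598i|101⟩ - 0.4442|110⟩ + 0.2598i|111⟩

H on qubit 1 mixes each pair of kets that differ only in qubit 1: amplitudes (a, b) of (|…0…⟩, |…1…⟩) become ((a + b)/√2, (a − b)/√2). Kets absent from the input have amplitude 0.
(|001⟩, |011⟩): (a, b) = (0.3706i, -0.5771) → ((-0.4081 + 0.2621i), (0.4081 + 0.2621i))
(|100⟩, |110⟩): (a, b) = (-0.6282, 0) → (-0.4442, -0.4442)
(|101⟩, |111⟩): (a, b) = (0.3674i, 0) → (0.2598i, 0.2598i)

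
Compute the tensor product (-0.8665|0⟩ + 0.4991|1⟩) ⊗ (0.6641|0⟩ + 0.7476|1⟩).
-0.5754|00⟩ - 0.6478|01⟩ + 0.3315|10⟩ + 0.3731|11⟩

amp(|b₁b₂…⟩) = product of the factor amplitudes for bits b₁, b₂, …; only kets whose every factor amplitude is nonzero survive.
|00⟩: (-0.8665)(0.6641) = -0.5754
|01⟩: (-0.8665)(0.7476) = -0.6478
|10⟩: (0.4991)(0.6641) = 0.3315
|11⟩: (0.4991)(0.7476) = 0.3731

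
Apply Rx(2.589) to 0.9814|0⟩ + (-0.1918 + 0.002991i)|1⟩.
(0.2706 + 0.1845i)|0⟩ + (-0.05232 - 0.9434i)|1⟩

Rx(2.589) = [[cos(θ/2), −i·sin(θ/2)], [−i·sin(θ/2), cos(θ/2)]]; θ = 2.589, cos(θ/2) ≈ 0.272794, sin(θ/2) ≈ 0.962072.
With a = amp(|0⟩) = 0.9814 and b = amp(|1⟩) = (-0.1918 + 0.002991i):
new amp(|0⟩) = (0.272794)·a + (-0.962072i)·b = (0.2706 + 0.1845i)
new amp(|1⟩) = (-0.962072i)·a + (0.272794)·b = (-0.05232 - 0.9434i)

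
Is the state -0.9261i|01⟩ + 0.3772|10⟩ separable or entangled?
Entangled

Writing the state as a|00⟩ + b|01⟩ + c|10⟩ + d|11⟩, it is a product state iff ad − bc = 0.
Here (a, b, c, d) = (0, -0.9261i, 0.3772, 0): ad − bc = (0)(0) − (-0.9261i)(0.3772) = 0.3493i ≠ 0, so the state is entangled.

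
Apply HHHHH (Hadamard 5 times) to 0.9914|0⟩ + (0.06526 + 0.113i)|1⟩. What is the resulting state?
(0.7472 + 0.0799i)|0⟩ + (0.6549 - 0.0799i)|1⟩

H² = I, so H^5 = H: a single Hadamard. With (a, b) = (0.9914, (0.06526 + 0.113i)), H gives ((a + b)/√2, (a − b)/√2) = ((0.7472 + 0.0799i), (0.6549 - 0.0799i)).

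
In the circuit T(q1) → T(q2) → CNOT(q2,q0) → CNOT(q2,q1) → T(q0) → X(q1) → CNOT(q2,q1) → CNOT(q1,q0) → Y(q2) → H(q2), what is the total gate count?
10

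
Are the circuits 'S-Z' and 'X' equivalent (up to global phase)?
No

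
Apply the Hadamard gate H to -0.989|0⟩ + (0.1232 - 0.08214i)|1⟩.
(-0.6122 - 0.05808i)|0⟩ + (-0.7864 + 0.05808i)|1⟩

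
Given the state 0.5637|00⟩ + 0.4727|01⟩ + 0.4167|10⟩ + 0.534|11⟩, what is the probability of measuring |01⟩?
0.2234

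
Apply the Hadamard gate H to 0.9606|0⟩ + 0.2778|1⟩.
0.8757|0⟩ + 0.4828|1⟩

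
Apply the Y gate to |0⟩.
i|1⟩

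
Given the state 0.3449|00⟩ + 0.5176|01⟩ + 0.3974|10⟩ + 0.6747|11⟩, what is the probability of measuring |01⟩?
0.2679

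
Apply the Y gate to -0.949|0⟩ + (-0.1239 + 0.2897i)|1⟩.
(0.2897 + 0.1239i)|0⟩ - 0.949i|1⟩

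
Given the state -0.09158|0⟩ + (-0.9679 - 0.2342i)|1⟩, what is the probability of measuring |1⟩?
0.9917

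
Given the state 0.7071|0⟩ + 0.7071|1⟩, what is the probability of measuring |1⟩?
0.5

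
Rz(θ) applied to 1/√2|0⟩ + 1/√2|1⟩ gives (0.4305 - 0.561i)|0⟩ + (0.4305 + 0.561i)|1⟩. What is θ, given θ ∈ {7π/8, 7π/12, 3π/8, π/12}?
7π/12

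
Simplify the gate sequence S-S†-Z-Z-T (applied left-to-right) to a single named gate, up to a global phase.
T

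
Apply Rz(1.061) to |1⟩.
(0.8626 + 0.506i)|1⟩

Rz(1.061) = [[e^(−iθ/2), 0], [0, e^(iθ/2)]] with e^(±iθ/2) = cos(θ/2) ± i·sin(θ/2); θ = 1.061, cos(θ/2) ≈ 0.862554, sin(θ/2) ≈ 0.505965.
With a = amp(|0⟩) = 0 and b = amp(|1⟩) = 1:
new amp(|0⟩) = (0.862554 - 0.505965i)·a = 0
new amp(|1⟩) = (0.862554 + 0.505965i)·b = (0.8626 + 0.506i)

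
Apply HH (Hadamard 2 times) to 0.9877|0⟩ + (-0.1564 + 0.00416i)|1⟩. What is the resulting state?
0.9877|0⟩ + (-0.1564 + 0.00416i)|1⟩

H² = I, so an even number of Hadamards cancels: H^2 = I and the state is unchanged.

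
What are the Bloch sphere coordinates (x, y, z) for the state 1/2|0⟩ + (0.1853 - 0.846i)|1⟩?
(0.1853, -0.846, -0.5001)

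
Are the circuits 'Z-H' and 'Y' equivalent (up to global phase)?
No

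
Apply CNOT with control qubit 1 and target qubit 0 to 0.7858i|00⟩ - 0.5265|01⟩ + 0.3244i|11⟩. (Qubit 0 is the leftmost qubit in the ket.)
0.7858i|00⟩ + 0.3244i|01⟩ - 0.5265|11⟩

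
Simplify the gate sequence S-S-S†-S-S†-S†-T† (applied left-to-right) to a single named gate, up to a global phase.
T†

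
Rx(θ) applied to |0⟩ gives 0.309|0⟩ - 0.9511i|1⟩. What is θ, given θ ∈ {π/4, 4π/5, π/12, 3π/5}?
4π/5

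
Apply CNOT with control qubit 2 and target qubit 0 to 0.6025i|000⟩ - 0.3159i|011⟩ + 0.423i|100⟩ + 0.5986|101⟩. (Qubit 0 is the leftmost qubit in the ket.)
0.6025i|000⟩ + 0.5986|001⟩ + 0.423i|100⟩ - 0.3159i|111⟩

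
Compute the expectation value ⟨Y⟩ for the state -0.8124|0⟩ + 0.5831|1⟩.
0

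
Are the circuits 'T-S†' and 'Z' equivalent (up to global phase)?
No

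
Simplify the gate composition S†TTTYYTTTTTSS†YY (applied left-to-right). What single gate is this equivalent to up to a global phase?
S†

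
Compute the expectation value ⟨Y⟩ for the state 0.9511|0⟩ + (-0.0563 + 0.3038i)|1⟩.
0.5779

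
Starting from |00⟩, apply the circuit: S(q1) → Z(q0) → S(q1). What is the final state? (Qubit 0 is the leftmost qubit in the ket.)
|00⟩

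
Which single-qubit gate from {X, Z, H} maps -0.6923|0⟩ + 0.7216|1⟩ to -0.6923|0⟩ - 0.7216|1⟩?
Z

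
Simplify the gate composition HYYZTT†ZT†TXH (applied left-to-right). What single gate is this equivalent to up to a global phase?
Z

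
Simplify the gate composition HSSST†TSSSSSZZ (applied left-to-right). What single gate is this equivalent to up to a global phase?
H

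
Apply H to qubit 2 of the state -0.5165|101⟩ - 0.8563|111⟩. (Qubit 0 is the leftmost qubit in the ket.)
-0.3652|100⟩ + 0.3652|101⟩ - 0.6055|110⟩ + 0.6055|111⟩

H on qubit 2 mixes each pair of kets that differ only in qubit 2: amplitudes (a, b) of (|…0…⟩, |…1…⟩) become ((a + b)/√2, (a − b)/√2). Kets absent from the input have amplitude 0.
(|100⟩, |101⟩): (a, b) = (0, -0.5165) → (-0.3652, 0.3652)
(|110⟩, |111⟩): (a, b) = (0, -0.8563) → (-0.6055, 0.6055)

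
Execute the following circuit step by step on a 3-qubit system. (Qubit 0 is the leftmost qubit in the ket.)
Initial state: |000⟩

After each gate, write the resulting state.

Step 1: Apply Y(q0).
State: i|100⟩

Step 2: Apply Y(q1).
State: -|110⟩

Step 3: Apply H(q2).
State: -1/√2|110⟩ - 1/√2|111⟩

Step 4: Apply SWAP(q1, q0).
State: -1/√2|110⟩ - 1/√2|111⟩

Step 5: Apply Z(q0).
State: 1/√2|110⟩ + 1/√2|111⟩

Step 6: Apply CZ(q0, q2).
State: 1/√2|110⟩ - 1/√2|111⟩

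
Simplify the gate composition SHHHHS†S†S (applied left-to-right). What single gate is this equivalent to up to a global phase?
I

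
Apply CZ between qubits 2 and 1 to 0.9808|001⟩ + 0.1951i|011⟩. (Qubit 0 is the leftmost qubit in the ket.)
0.9808|001⟩ - 0.1951i|011⟩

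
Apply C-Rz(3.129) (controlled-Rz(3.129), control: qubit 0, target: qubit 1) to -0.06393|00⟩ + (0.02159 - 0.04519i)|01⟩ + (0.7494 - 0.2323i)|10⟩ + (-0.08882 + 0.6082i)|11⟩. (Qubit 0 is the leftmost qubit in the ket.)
-0.06393|00⟩ + (0.02159 - 0.04519i)|01⟩ + (-0.2276 - 0.7508i)|10⟩ + (-0.6087 - 0.08499i)|11⟩

C-Rz(3.129) leaves the control-|0⟩ kets |00⟩, |01⟩ unchanged and applies Rz(3.129) to qubit 1 on the control-|1⟩ pair (|10⟩, |11⟩).
Rz(3.129) = [[e^(−iθ/2), 0], [0, e^(iθ/2)]] with e^(±iθ/2) = cos(θ/2) ± i·sin(θ/2); θ = 3.129, cos(θ/2) ≈ 0.00629629, sin(θ/2) ≈ 0.99998.
With a = amp(|10⟩) = (0.7494 - 0.2323i) and b = amp(|11⟩) = (-0.08882 + 0.6082i):
new amp(|10⟩) = (0.00629629 - 0.99998i)·a = (-0.2276 - 0.7508i)
new amp(|11⟩) = (0.00629629 + 0.99998i)·b = (-0.6087 - 0.08499i)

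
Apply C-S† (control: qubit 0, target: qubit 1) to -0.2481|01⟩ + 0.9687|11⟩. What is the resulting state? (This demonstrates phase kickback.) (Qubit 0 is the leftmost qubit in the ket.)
-0.2481|01⟩ - 0.9687i|11⟩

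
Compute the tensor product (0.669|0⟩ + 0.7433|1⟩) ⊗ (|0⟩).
0.669|00⟩ + 0.7433|10⟩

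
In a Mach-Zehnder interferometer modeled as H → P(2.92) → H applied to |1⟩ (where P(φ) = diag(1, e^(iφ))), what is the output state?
(0.9878 - 0.1099i)|0⟩ + (0.01223 + 0.1099i)|1⟩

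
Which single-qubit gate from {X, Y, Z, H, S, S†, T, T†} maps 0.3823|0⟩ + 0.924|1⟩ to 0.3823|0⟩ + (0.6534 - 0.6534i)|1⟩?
T†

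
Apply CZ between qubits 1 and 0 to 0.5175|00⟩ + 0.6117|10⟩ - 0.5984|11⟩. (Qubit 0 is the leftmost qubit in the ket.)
0.5175|00⟩ + 0.6117|10⟩ + 0.5984|11⟩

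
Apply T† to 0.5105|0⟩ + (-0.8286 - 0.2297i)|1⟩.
0.5105|0⟩ + (-0.7483 + 0.4235i)|1⟩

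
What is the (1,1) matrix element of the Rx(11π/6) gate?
-0.9659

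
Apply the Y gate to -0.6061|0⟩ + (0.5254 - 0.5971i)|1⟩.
(-0.5971 - 0.5254i)|0⟩ - 0.6061i|1⟩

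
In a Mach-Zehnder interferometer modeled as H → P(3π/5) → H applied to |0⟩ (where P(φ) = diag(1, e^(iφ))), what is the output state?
(0.3455 + 0.4755i)|0⟩ + (0.6545 - 0.4755i)|1⟩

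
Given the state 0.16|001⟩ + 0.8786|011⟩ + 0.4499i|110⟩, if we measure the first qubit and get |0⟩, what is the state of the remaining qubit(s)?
0.1792|01⟩ + 0.9838|11⟩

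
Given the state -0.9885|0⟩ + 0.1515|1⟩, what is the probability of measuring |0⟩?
0.9771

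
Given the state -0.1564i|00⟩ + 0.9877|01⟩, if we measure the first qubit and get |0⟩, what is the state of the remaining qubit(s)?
-0.1564i|0⟩ + 0.9877|1⟩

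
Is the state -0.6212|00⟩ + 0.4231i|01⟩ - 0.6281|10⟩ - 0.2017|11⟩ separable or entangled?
Entangled

Writing the state as a|00⟩ + b|01⟩ + c|10⟩ + d|11⟩, it is a product state iff ad − bc = 0.
Here (a, b, c, d) = (-0.6212, 0.4231i, -0.6281, -0.2017): ad − bc = (-0.6212)(-0.2017) − (0.4231i)(-0.6281) = (0.1253 + 0.2657i) ≠ 0, so the state is entangled.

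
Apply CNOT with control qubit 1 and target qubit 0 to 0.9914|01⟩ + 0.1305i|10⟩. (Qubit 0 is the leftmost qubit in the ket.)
0.1305i|10⟩ + 0.9914|11⟩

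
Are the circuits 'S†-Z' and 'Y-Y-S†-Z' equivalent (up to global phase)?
Yes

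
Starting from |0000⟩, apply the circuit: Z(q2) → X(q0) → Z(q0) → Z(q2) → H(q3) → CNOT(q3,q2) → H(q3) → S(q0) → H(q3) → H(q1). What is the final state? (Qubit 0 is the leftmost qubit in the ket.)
-(1/2)i|1000⟩ - (1/2)i|1011⟩ - (1/2)i|1100⟩ - (1/2)i|1111⟩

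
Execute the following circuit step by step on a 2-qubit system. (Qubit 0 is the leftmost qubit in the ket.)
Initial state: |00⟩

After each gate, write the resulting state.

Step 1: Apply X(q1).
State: |01⟩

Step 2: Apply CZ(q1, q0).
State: |01⟩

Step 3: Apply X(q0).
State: |11⟩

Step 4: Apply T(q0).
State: (1/√2 + (1/√2)i)|11⟩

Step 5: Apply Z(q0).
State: (-1/√2 - (1/√2)i)|11⟩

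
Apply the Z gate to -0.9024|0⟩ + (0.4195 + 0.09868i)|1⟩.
-0.9024|0⟩ + (-0.4195 - 0.09868i)|1⟩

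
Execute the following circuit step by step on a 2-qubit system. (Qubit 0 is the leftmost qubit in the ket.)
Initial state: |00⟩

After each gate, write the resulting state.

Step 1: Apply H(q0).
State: 1/√2|00⟩ + 1/√2|10⟩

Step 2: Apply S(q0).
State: 1/√2|00⟩ + (1/√2)i|10⟩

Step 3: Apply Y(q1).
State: (1/√2)i|01⟩ - 1/√2|11⟩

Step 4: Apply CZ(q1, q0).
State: (1/√2)i|01⟩ + 1/√2|11⟩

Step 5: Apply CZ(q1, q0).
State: (1/√2)i|01⟩ - 1/√2|11⟩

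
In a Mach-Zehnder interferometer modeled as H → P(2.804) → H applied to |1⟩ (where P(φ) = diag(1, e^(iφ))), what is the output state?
(0.9718 - 0.1656i)|0⟩ + (0.02822 + 0.1656i)|1⟩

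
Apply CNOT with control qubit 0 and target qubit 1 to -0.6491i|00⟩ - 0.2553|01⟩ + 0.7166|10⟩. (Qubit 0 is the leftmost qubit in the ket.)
-0.6491i|00⟩ - 0.2553|01⟩ + 0.7166|11⟩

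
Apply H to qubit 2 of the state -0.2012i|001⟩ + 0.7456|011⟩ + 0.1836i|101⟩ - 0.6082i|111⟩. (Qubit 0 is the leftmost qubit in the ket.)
-0.1423i|000⟩ + 0.1423i|001⟩ + 0.5272|010⟩ - 0.5272|011⟩ + 0.1298i|100⟩ - 0.1298i|101⟩ - 0.4301i|110⟩ + 0.4301i|111⟩

H on qubit 2 mixes each pair of kets that differ only in qubit 2: amplitudes (a, b) of (|…0…⟩, |…1…⟩) become ((a + b)/√2, (a − b)/√2). Kets absent from the input have amplitude 0.
(|000⟩, |001⟩): (a, b) = (0, -0.2012i) → (-0.1423i, 0.1423i)
(|010⟩, |011⟩): (a, b) = (0, 0.7456) → (0.5272, -0.5272)
(|100⟩, |101⟩): (a, b) = (0, 0.1836i) → (0.1298i, -0.1298i)
(|110⟩, |111⟩): (a, b) = (0, -0.6082i) → (-0.4301i, 0.4301i)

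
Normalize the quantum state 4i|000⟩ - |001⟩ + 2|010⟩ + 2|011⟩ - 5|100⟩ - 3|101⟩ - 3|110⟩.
0.4851i|000⟩ - 0.1213|001⟩ + 0.2425|010⟩ + 0.2425|011⟩ - 0.6063|100⟩ - 0.3638|101⟩ - 0.3638|110⟩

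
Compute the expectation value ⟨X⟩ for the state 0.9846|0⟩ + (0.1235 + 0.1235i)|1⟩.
0.2432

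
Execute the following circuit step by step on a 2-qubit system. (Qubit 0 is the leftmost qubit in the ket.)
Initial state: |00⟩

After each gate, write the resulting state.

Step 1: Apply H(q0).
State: 1/√2|00⟩ + 1/√2|10⟩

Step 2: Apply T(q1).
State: 1/√2|00⟩ + 1/√2|10⟩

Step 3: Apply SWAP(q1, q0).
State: 1/√2|00⟩ + 1/√2|01⟩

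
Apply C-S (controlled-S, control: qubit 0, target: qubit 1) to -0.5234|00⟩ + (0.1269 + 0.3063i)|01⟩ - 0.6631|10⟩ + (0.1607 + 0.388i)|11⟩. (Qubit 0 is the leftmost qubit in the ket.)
-0.5234|00⟩ + (0.1269 + 0.3063i)|01⟩ - 0.6631|10⟩ + (-0.388 + 0.1607i)|11⟩

C-S leaves the control-|0⟩ kets |00⟩, |01⟩ unchanged and applies S to qubit 1 on the control-|1⟩ pair (|10⟩, |11⟩).
S = [[1, 0], [0, i]].
With a = amp(|10⟩) = -0.6631 and b = amp(|11⟩) = (0.1607 + 0.388i):
new amp(|10⟩) = (1)·a = -0.6631
new amp(|11⟩) = (i)·b = (-0.388 + 0.1607i)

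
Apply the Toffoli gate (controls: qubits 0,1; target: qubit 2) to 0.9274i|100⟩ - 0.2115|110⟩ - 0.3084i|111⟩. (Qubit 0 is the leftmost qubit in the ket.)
0.9274i|100⟩ - 0.3084i|110⟩ - 0.2115|111⟩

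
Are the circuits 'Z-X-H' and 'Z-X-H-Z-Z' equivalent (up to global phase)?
Yes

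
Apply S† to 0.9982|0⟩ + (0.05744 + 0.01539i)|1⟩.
0.9982|0⟩ + (0.01539 - 0.05744i)|1⟩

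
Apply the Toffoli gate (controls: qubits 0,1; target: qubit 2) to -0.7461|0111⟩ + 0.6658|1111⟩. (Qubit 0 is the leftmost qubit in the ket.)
-0.7461|0111⟩ + 0.6658|1101⟩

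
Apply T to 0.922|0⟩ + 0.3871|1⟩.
0.922|0⟩ + (0.2737 + 0.2737i)|1⟩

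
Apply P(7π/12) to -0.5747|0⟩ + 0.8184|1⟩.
-0.5747|0⟩ + (-0.2118 + 0.7905i)|1⟩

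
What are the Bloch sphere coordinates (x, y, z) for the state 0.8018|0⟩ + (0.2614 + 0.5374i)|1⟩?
(0.4192, 0.8618, 0.2858)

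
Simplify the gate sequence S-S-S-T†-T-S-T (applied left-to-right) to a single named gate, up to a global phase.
T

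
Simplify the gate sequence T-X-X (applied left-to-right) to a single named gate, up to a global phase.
T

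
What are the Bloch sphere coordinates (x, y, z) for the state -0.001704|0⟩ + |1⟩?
(-0.003408, 0, -1)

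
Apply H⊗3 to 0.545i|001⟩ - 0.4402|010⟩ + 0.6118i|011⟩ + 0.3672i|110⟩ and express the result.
(-0.1556 + 0.5388i)|000⟩ + (-0.1556 - 0.2792i)|001⟩ + (0.1556 - 0.1534i)|010⟩ + (0.1556 - 0.1062i)|011⟩ + (-0.1556 + 0.2792i)|100⟩ + (-0.1556 - 0.5388i)|101⟩ + (0.1556 + 0.1062i)|110⟩ + (0.1556 + 0.1534i)|111⟩

H⊗3 gives amp(|y⟩) = (1/2√2) Σ_x (−1)^(x·y) amp(|x⟩), where x·y is the number of positions in which both x and y have a 1.
|000⟩: (0.545i - 0.4402 + 0.6118i + 0.3672i)/(2√2) = (-0.1556 + 0.5388i)
|001⟩: (-0.545i - 0.4402 - 0.6118i + 0.3672i)/(2√2) = (-0.1556 - 0.2792i)
|010⟩: (0.545i + 0.4402 - 0.6118i - 0.3672i)/(2√2) = (0.1556 - 0.1534i)
|011⟩: (-0.545i + 0.4402 + 0.6118i - 0.3672i)/(2√2) = (0.1556 - 0.1062i)
|100⟩: (0.545i - 0.4402 + 0.6118i - 0.3672i)/(2√2) = (-0.1556 + 0.2792i)
|101⟩: (-0.545i - 0.4402 - 0.6118i - 0.3672i)/(2√2) = (-0.1556 - 0.5388i)
|110⟩: (0.545i + 0.4402 - 0.6118i + 0.3672i)/(2√2) = (0.1556 + 0.1062i)
|111⟩: (-0.545i + 0.4402 + 0.6118i + 0.3672i)/(2√2) = (0.1556 + 0.1534i)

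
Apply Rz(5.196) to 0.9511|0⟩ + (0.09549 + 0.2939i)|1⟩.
(-0.814 - 0.4919i)|0⟩ + (-0.2337 - 0.2021i)|1⟩

Rz(5.196) = [[e^(−iθ/2), 0], [0, e^(iθ/2)]] with e^(±iθ/2) = cos(θ/2) ± i·sin(θ/2); θ = 5.196, cos(θ/2) ≈ -0.855856, sin(θ/2) ≈ 0.517214.
With a = amp(|0⟩) = 0.9511 and b = amp(|1⟩) = (0.09549 + 0.2939i):
new amp(|0⟩) = (-0.855856 - 0.517214i)·a = (-0.814 - 0.4919i)
new amp(|1⟩) = (-0.855856 + 0.517214i)·b = (-0.2337 - 0.2021i)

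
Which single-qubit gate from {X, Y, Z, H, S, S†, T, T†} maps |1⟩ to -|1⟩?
Z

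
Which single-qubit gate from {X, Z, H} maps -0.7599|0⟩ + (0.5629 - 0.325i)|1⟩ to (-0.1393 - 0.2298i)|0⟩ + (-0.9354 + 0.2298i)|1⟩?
H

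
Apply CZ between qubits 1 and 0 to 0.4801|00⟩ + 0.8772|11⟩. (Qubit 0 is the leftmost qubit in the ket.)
0.4801|00⟩ - 0.8772|11⟩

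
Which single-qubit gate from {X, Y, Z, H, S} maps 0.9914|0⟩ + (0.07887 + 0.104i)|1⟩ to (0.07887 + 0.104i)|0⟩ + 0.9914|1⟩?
X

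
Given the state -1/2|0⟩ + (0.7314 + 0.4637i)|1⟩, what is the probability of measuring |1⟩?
0.75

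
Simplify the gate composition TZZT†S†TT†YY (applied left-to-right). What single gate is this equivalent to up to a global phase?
S†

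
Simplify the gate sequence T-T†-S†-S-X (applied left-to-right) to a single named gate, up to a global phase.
X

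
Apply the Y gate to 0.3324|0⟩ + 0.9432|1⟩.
-0.9432i|0⟩ + 0.3324i|1⟩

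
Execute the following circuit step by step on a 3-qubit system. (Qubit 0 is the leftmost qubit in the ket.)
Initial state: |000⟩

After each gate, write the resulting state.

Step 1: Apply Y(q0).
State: i|100⟩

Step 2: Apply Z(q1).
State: i|100⟩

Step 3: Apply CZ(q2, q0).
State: i|100⟩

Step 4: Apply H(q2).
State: (1/√2)i|100⟩ + (1/√2)i|101⟩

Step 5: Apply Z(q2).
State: (1/√2)i|100⟩ - (1/√2)i|101⟩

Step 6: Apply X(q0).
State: (1/√2)i|000⟩ - (1/√2)i|001⟩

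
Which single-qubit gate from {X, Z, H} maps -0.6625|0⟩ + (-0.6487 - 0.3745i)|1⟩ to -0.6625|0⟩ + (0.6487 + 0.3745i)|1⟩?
Z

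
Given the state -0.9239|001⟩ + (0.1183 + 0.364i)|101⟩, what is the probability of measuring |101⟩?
0.1465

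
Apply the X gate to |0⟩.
|1⟩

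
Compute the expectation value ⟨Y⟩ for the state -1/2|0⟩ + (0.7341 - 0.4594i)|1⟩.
0.4594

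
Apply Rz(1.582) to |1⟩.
(0.7031 + 0.7111i)|1⟩

Rz(1.582) = [[e^(−iθ/2), 0], [0, e^(iθ/2)]] with e^(±iθ/2) = cos(θ/2) ± i·sin(θ/2); θ = 1.582, cos(θ/2) ≈ 0.703135, sin(θ/2) ≈ 0.711057.
With a = amp(|0⟩) = 0 and b = amp(|1⟩) = 1:
new amp(|0⟩) = (0.703135 - 0.711057i)·a = 0
new amp(|1⟩) = (0.703135 + 0.711057i)·b = (0.7031 + 0.7111i)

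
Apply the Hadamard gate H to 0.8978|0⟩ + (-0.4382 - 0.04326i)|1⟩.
(0.325 - 0.03059i)|0⟩ + (0.9447 + 0.03059i)|1⟩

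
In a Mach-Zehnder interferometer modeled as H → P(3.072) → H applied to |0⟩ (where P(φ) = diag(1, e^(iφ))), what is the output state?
(0.00121 + 0.03477i)|0⟩ + (0.9988 - 0.03477i)|1⟩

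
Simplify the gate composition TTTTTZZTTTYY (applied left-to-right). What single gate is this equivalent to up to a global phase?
I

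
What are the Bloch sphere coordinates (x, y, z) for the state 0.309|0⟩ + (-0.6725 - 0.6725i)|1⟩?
(-0.4156, -0.4156, -0.809)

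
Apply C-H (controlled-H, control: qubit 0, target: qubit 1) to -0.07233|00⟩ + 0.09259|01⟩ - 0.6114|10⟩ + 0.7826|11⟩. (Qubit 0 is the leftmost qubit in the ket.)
-0.07233|00⟩ + 0.09259|01⟩ + 0.1211|10⟩ - 0.9857|11⟩

C-H leaves the control-|0⟩ kets |00⟩, |01⟩ unchanged and applies H to qubit 1 on the control-|1⟩ pair (|10⟩, |11⟩).
H = [[1/√2, 1/√2], [1/√2, -1/√2]].
With a = amp(|10⟩) = -0.6114 and b = amp(|11⟩) = 0.7826:
new amp(|10⟩) = (1/√2)·a + (1/√2)·b = 0.1211
new amp(|11⟩) = (1/√2)·a + (-1/√2)·b = -0.9857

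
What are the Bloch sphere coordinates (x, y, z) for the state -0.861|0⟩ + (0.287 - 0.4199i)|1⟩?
(-0.4942, 0.7231, 0.4826)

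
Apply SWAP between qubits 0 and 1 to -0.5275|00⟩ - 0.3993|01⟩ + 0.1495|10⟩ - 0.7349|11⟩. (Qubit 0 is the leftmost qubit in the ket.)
-0.5275|00⟩ + 0.1495|01⟩ - 0.3993|10⟩ - 0.7349|11⟩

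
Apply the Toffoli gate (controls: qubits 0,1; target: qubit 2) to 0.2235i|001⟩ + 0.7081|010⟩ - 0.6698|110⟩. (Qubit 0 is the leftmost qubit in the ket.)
0.2235i|001⟩ + 0.7081|010⟩ - 0.6698|111⟩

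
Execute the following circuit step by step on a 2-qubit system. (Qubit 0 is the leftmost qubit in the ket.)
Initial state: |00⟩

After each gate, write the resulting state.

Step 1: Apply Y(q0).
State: i|10⟩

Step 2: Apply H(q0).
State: (1/√2)i|00⟩ - (1/√2)i|10⟩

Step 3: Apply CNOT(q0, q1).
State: (1/√2)i|00⟩ - (1/√2)i|11⟩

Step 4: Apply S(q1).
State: (1/√2)i|00⟩ + 1/√2|11⟩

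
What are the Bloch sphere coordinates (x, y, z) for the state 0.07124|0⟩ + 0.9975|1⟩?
(0.1421, 0, -0.9899)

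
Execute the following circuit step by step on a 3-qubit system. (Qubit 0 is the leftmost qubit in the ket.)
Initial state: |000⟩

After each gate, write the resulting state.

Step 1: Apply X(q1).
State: |010⟩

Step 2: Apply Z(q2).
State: |010⟩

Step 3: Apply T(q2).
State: |010⟩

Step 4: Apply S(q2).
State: |010⟩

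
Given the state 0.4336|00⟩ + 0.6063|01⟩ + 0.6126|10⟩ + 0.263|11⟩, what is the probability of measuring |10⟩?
0.3753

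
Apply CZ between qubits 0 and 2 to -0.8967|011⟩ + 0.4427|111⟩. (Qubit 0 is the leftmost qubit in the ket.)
-0.8967|011⟩ - 0.4427|111⟩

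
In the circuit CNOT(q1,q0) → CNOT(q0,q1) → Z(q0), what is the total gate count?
3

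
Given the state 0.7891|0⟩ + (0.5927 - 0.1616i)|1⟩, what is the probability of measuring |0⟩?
0.6227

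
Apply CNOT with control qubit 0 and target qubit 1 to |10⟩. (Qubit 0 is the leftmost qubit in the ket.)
|11⟩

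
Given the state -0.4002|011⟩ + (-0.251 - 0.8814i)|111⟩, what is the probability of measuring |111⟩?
0.8399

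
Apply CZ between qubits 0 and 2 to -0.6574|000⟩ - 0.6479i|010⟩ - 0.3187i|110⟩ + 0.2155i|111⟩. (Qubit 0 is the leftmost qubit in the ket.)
-0.6574|000⟩ - 0.6479i|010⟩ - 0.3187i|110⟩ - 0.2155i|111⟩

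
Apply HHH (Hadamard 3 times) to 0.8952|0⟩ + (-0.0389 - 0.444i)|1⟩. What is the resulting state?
(0.6055 - 0.314i)|0⟩ + (0.6605 + 0.314i)|1⟩

H² = I, so H^3 = H: a single Hadamard. With (a, b) = (0.8952, (-0.0389 - 0.444i)), H gives ((a + b)/√2, (a − b)/√2) = ((0.6055 - 0.314i), (0.6605 + 0.314i)).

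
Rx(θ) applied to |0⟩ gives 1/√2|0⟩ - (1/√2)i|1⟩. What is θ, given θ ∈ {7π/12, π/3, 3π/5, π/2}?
π/2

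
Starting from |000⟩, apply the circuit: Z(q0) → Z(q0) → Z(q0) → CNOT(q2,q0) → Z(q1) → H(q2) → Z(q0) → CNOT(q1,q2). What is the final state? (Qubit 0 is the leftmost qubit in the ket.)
1/√2|000⟩ + 1/√2|001⟩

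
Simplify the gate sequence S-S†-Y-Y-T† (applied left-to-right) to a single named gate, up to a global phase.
T†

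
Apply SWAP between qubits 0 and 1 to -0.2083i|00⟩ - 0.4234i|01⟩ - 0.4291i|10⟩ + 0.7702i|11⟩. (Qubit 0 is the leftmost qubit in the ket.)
-0.2083i|00⟩ - 0.4291i|01⟩ - 0.4234i|10⟩ + 0.7702i|11⟩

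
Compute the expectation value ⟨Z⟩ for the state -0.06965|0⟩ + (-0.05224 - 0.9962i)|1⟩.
-0.9903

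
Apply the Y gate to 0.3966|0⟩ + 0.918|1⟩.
-0.918i|0⟩ + 0.3966i|1⟩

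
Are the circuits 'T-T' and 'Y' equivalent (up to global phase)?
No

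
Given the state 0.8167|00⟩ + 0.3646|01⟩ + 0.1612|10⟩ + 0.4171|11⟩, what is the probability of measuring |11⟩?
0.174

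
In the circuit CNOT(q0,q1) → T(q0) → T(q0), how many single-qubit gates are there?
2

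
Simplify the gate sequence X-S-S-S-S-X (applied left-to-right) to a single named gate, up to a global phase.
I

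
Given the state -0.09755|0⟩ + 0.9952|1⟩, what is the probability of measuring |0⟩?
0.009516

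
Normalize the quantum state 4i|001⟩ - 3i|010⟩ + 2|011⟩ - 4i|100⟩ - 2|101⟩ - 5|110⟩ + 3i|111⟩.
0.4391i|001⟩ - 0.3293i|010⟩ + 0.2195|011⟩ - 0.4391i|100⟩ - 0.2195|101⟩ - 0.5488|110⟩ + 0.3293i|111⟩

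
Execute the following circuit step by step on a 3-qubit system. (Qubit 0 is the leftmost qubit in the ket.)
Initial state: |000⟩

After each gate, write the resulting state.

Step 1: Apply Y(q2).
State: i|001⟩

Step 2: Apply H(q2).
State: (1/√2)i|000⟩ - (1/√2)i|001⟩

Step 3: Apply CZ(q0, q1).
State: (1/√2)i|000⟩ - (1/√2)i|001⟩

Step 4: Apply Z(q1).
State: (1/√2)i|000⟩ - (1/√2)i|001⟩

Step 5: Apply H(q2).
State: i|001⟩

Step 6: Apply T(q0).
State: i|001⟩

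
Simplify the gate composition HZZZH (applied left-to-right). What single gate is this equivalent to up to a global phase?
X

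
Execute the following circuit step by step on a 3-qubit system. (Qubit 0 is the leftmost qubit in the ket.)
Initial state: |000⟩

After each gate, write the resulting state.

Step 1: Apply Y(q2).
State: i|001⟩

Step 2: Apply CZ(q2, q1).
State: i|001⟩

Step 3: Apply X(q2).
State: i|000⟩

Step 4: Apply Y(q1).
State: -|010⟩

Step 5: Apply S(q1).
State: -i|010⟩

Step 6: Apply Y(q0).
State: |110⟩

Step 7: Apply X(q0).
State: |010⟩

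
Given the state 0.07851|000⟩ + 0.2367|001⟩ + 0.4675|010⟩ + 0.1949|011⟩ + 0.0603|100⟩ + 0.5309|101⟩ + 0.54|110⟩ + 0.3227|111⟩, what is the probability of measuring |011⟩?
0.03799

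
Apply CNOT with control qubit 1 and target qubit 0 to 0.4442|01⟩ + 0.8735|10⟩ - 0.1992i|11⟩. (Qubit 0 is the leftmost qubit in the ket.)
-0.1992i|01⟩ + 0.8735|10⟩ + 0.4442|11⟩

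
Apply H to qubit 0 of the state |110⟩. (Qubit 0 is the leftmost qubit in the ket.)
1/√2|010⟩ - 1/√2|110⟩

H on qubit 0 mixes each pair of kets that differ only in qubit 0: amplitudes (a, b) of (|…0…⟩, |…1…⟩) become ((a + b)/√2, (a − b)/√2). Kets absent from the input have amplitude 0.
(|010⟩, |110⟩): (a, b) = (0, 1) → (1/√2, -1/√2)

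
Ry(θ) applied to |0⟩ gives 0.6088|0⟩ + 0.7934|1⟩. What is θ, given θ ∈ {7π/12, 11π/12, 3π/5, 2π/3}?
7π/12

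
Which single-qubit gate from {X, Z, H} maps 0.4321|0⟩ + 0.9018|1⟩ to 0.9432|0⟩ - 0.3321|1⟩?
H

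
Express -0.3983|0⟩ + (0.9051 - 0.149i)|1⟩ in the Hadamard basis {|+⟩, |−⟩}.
(0.3584 - 0.1054i)|+⟩ + (-0.9216 + 0.1054i)|−⟩

With |ψ⟩ = α|0⟩ + β|1⟩, the Hadamard-basis coefficients are ⟨+|ψ⟩ = (α + β)/√2 and ⟨−|ψ⟩ = (α − β)/√2.
Here α = -0.3983, β = (0.9051 - 0.149i): (α + β)/√2 = (0.3584 - 0.1054i), (α − β)/√2 = (-0.9216 + 0.1054i).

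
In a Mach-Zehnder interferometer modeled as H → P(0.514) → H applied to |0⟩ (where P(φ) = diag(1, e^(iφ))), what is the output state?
(0.9354 + 0.2458i)|0⟩ + (0.06461 - 0.2458i)|1⟩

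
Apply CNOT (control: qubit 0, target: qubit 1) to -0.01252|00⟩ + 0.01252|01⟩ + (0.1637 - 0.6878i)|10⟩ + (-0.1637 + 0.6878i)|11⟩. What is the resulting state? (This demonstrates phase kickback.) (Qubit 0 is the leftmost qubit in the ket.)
-0.01252|00⟩ + 0.01252|01⟩ + (-0.1637 + 0.6878i)|10⟩ + (0.1637 - 0.6878i)|11⟩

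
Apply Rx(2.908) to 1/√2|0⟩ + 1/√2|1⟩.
(0.0824 - 0.7023i)|0⟩ + (0.0824 - 0.7023i)|1⟩

Rx(2.908) = [[cos(θ/2), −i·sin(θ/2)], [−i·sin(θ/2), cos(θ/2)]]; θ = 2.908, cos(θ/2) ≈ 0.116531, sin(θ/2) ≈ 0.993187.
With a = amp(|0⟩) = 1/√2 and b = amp(|1⟩) = 1/√2:
new amp(|0⟩) = (0.116531)·a + (-0.993187i)·b = (0.0824 - 0.7023i)
new amp(|1⟩) = (-0.993187i)·a + (0.116531)·b = (0.0824 - 0.7023i)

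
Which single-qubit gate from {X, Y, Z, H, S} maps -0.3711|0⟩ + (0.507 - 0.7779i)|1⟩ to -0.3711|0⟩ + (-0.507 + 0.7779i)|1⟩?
Z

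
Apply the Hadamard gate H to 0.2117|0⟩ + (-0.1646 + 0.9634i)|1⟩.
(0.0333 + 0.6812i)|0⟩ + (0.2661 - 0.6812i)|1⟩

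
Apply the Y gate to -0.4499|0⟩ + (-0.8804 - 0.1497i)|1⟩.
(-0.1497 + 0.8804i)|0⟩ - 0.4499i|1⟩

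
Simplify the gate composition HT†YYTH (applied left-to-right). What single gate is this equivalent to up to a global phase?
I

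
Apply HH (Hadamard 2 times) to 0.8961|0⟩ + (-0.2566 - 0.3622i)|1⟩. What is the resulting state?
0.8961|0⟩ + (-0.2566 - 0.3622i)|1⟩

H² = I, so an even number of Hadamards cancels: H^2 = I and the state is unchanged.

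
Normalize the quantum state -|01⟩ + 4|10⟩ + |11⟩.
-0.2357|01⟩ + 0.9428|10⟩ + 0.2357|11⟩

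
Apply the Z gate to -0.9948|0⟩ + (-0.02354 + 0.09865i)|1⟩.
-0.9948|0⟩ + (0.02354 - 0.09865i)|1⟩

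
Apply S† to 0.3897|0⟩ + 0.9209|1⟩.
0.3897|0⟩ - 0.9209i|1⟩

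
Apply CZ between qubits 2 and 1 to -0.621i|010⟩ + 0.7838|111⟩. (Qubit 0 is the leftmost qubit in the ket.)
-0.621i|010⟩ - 0.7838|111⟩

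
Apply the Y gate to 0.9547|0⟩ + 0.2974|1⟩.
-0.2974i|0⟩ + 0.9547i|1⟩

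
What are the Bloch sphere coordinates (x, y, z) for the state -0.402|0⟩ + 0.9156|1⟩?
(-0.7361, 0, -0.6767)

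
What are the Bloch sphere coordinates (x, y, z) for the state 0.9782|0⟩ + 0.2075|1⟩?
(0.406, 0, 0.9138)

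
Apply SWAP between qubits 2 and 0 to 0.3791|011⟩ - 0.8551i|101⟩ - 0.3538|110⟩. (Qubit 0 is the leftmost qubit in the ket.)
-0.3538|011⟩ - 0.8551i|101⟩ + 0.3791|110⟩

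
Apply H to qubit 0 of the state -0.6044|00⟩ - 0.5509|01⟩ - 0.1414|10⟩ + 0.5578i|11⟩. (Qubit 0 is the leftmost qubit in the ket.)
-0.5274|00⟩ + (-0.3895 + 0.3944i)|01⟩ - 0.3274|10⟩ + (-0.3895 - 0.3944i)|11⟩

H on qubit 0 mixes each pair of kets that differ only in qubit 0: amplitudes (a, b) of (|…0…⟩, |…1…⟩) become ((a + b)/√2, (a − b)/√2). Kets absent from the input have amplitude 0.
(|00⟩, |10⟩): (a, b) = (-0.6044, -0.1414) → (-0.5274, -0.3274)
(|01⟩, |11⟩): (a, b) = (-0.5509, 0.5578i) → ((-0.3895 + 0.3944i), (-0.3895 - 0.3944i))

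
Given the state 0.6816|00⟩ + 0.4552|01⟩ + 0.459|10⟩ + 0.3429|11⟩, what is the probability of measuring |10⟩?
0.2107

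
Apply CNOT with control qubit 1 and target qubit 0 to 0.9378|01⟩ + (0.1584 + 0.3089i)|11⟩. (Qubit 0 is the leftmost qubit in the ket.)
(0.1584 + 0.3089i)|01⟩ + 0.9378|11⟩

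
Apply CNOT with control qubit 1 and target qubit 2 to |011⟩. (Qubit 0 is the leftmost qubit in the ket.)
|010⟩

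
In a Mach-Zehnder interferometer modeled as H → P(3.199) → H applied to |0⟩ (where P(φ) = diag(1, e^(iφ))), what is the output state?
(0.0008237 - 0.02869i)|0⟩ + (0.9992 + 0.02869i)|1⟩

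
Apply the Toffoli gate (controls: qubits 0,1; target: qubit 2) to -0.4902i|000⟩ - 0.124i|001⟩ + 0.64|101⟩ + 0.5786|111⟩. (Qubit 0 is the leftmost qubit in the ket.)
-0.4902i|000⟩ - 0.124i|001⟩ + 0.64|101⟩ + 0.5786|110⟩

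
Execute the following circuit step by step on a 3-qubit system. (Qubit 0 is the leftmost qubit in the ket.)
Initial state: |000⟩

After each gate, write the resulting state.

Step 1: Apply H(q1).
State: 1/√2|000⟩ + 1/√2|010⟩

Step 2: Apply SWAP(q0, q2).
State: 1/√2|000⟩ + 1/√2|010⟩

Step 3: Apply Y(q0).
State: (1/√2)i|100⟩ + (1/√2)i|110⟩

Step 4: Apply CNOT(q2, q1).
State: (1/√2)i|100⟩ + (1/√2)i|110⟩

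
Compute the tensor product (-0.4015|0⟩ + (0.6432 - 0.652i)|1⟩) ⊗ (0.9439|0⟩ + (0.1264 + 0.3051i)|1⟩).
-0.379|00⟩ + (-0.05075 - 0.1225i)|01⟩ + (0.6071 - 0.6154i)|10⟩ + (0.2802 + 0.1138i)|11⟩

amp(|b₁b₂…⟩) = product of the factor amplitudes for bits b₁, b₂, …; only kets whose every factor amplitude is nonzero survive.
|00⟩: (-0.4015)(0.9439) = -0.379
|01⟩: (-0.4015)(0.1264 + 0.3051i) = (-0.05075 - 0.1225i)
|10⟩: (0.6432 - 0.652i)(0.9439) = (0.6071 - 0.6154i)
|11⟩: (0.6432 - 0.652i)(0.1264 + 0.3051i) = (0.2802 + 0.1138i)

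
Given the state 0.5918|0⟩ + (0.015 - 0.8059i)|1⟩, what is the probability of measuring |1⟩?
0.6497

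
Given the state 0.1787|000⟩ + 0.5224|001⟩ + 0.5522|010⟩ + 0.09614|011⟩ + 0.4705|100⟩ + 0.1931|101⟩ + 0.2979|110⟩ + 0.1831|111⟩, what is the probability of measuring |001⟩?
0.2729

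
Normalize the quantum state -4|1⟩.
-|1⟩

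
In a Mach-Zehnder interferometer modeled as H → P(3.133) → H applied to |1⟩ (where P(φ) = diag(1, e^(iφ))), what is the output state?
(1 - 0.004296i)|0⟩ + (0.00001846 + 0.004296i)|1⟩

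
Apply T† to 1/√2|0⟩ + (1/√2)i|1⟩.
1/√2|0⟩ + (1/2 + (1/2)i)|1⟩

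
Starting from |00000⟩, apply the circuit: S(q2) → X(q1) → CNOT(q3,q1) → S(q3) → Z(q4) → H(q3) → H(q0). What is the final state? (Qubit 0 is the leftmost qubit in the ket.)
1/2|01000⟩ + 1/2|01010⟩ + 1/2|11000⟩ + 1/2|11010⟩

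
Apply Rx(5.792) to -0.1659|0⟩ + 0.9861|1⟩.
(0.1609 - 0.2398i)|0⟩ + (-0.9565 + 0.04034i)|1⟩

Rx(5.792) = [[cos(θ/2), −i·sin(θ/2)], [−i·sin(θ/2), cos(θ/2)]]; θ = 5.792, cos(θ/2) ≈ -0.969993, sin(θ/2) ≈ 0.243131.
With a = amp(|0⟩) = -0.1659 and b = amp(|1⟩) = 0.9861:
new amp(|0⟩) = (-0.969993)·a + (-0.243131i)·b = (0.1609 - 0.2398i)
new amp(|1⟩) = (-0.243131i)·a + (-0.969993)·b = (-0.9565 + 0.04034i)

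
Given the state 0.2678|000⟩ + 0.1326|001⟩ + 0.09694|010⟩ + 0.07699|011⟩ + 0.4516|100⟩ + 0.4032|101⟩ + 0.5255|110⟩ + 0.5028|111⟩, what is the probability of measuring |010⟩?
0.009397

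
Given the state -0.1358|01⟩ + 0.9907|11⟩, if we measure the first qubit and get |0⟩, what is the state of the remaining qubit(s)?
-|1⟩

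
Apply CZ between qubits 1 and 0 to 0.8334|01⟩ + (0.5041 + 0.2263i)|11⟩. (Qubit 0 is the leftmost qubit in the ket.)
0.8334|01⟩ + (-0.5041 - 0.2263i)|11⟩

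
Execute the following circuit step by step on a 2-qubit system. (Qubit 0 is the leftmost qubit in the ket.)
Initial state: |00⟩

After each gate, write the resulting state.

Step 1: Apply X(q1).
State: |01⟩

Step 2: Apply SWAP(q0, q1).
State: |10⟩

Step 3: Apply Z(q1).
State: |10⟩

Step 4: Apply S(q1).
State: |10⟩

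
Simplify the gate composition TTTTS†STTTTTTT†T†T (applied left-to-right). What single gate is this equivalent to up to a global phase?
T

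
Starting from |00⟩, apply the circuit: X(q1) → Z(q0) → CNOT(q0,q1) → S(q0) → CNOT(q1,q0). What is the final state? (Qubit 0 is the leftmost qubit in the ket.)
|11⟩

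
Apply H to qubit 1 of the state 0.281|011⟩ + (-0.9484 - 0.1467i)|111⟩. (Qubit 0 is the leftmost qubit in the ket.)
0.1987|001⟩ - 0.1987|011⟩ + (-0.6706 - 0.1037i)|101⟩ + (0.6706 + 0.1037i)|111⟩

H on qubit 1 mixes each pair of kets that differ only in qubit 1: amplitudes (a, b) of (|…0…⟩, |…1…⟩) become ((a + b)/√2, (a − b)/√2). Kets absent from the input have amplitude 0.
(|001⟩, |011⟩): (a, b) = (0, 0.281) → (0.1987, -0.1987)
(|101⟩, |111⟩): (a, b) = (0, (-0.9484 - 0.1467i)) → ((-0.6706 - 0.1037i), (0.6706 + 0.1037i))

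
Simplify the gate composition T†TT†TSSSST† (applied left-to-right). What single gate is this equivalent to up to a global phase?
T†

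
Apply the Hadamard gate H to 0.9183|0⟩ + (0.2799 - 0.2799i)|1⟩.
(0.8473 - 0.1979i)|0⟩ + (0.4514 + 0.1979i)|1⟩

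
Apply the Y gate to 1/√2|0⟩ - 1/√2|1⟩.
(1/√2)i|0⟩ + (1/√2)i|1⟩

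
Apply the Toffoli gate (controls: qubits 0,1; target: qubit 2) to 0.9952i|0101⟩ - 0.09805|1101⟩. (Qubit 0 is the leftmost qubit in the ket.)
0.9952i|0101⟩ - 0.09805|1111⟩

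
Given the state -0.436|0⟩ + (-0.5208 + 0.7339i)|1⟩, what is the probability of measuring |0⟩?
0.1901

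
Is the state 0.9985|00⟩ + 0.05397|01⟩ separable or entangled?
Separable

Writing the state as a|00⟩ + b|01⟩ + c|10⟩ + d|11⟩, it is a product state iff ad − bc = 0.
Here (a, b, c, d) = (0.9985, 0.05397, 0, 0): ad − bc = (0.9985)(0) − (0.05397)(0) = 0, so the state is separable.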